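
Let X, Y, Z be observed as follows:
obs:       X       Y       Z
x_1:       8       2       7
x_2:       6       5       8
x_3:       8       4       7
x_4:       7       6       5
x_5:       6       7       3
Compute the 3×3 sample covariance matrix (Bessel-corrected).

Step 1 — column means:
  mean(X) = (8 + 6 + 8 + 7 + 6) / 5 = 35/5 = 7
  mean(Y) = (2 + 5 + 4 + 6 + 7) / 5 = 24/5 = 4.8
  mean(Z) = (7 + 8 + 7 + 5 + 3) / 5 = 30/5 = 6

Step 2 — sample covariance S[i,j] = (1/(n-1)) · Σ_k (x_{k,i} - mean_i) · (x_{k,j} - mean_j), with n-1 = 4.
  S[X,X] = ((1)·(1) + (-1)·(-1) + (1)·(1) + (0)·(0) + (-1)·(-1)) / 4 = 4/4 = 1
  S[X,Y] = ((1)·(-2.8) + (-1)·(0.2) + (1)·(-0.8) + (0)·(1.2) + (-1)·(2.2)) / 4 = -6/4 = -1.5
  S[X,Z] = ((1)·(1) + (-1)·(2) + (1)·(1) + (0)·(-1) + (-1)·(-3)) / 4 = 3/4 = 0.75
  S[Y,Y] = ((-2.8)·(-2.8) + (0.2)·(0.2) + (-0.8)·(-0.8) + (1.2)·(1.2) + (2.2)·(2.2)) / 4 = 14.8/4 = 3.7
  S[Y,Z] = ((-2.8)·(1) + (0.2)·(2) + (-0.8)·(1) + (1.2)·(-1) + (2.2)·(-3)) / 4 = -11/4 = -2.75
  S[Z,Z] = ((1)·(1) + (2)·(2) + (1)·(1) + (-1)·(-1) + (-3)·(-3)) / 4 = 16/4 = 4

S is symmetric (S[j,i] = S[i,j]). Assembling:

S = [[1, -1.5, 0.75],
 [-1.5, 3.7, -2.75],
 [0.75, -2.75, 4]]


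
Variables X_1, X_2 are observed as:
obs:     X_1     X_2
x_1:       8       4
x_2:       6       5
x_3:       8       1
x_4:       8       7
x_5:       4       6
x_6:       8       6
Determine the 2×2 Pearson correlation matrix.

Step 1 — column means:
  mean(X_1) = (8 + 6 + 8 + 8 + 4 + 8) / 6 = 42/6 = 7
  mean(X_2) = (4 + 5 + 1 + 7 + 6 + 6) / 6 = 29/6 = 4.8333

Step 2 — sample variances and covariances s[i,j] = (1/(n-1)) · Σ_k (x_{k,i} - mean_i) · (x_{k,j} - mean_j), with n-1 = 5:
  s[X_1,X_1] = ((1)·(1) + (-1)·(-1) + (1)·(1) + (1)·(1) + (-3)·(-3) + (1)·(1)) / 5 = 14/5 = 2.8
  s[X_1,X_2] = ((1)·(-0.8333) + (-1)·(0.1667) + (1)·(-3.8333) + (1)·(2.1667) + (-3)·(1.1667) + (1)·(1.1667)) / 5 = -5/5 = -1
  s[X_2,X_2] = ((-0.8333)·(-0.8333) + (0.1667)·(0.1667) + (-3.8333)·(-3.8333) + (2.1667)·(2.1667) + (1.1667)·(1.1667) + (1.1667)·(1.1667)) / 5 = 22.8333/5 = 4.5667
  Sample standard deviations s_i = √(s[i,i]):
  s(X_1) = √(2.8) = 1.6733
  s(X_2) = √(4.5667) = 2.137

Step 3 — r_{ij} = s_{ij} / (s_i · s_j):
  r[X_1,X_1] = 1 (diagonal).
  r[X_1,X_2] = -1 / (1.6733 · 2.137) = -1 / 3.5758 = -0.2797
  r[X_2,X_2] = 1 (diagonal).

R is symmetric with unit diagonal. Assembling:

R = [[1, -0.2797],
 [-0.2797, 1]]


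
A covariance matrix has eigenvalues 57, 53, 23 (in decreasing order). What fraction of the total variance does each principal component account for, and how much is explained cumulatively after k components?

Step 1 — total variance = trace(Sigma) = Σ λ_i = 57 + 53 + 23 = 133.

Step 2 — fraction explained by component i = λ_i / Σ λ:
  PC1: 57/133 = 0.4286
  PC2: 53/133 = 0.3985
  PC3: 23/133 = 0.1729

Step 3 — cumulative fraction after k components = (λ_1 + ... + λ_k) / Σ λ:
  k = 1: 57/133 = 0.4286
  k = 2: (57 + 53)/133 = 110/133 = 0.8271
  k = 3: (57 + 53 + 23)/133 = 133/133 = 1

Summary (fraction, with percent):

explained: PC1 0.4286 (42.86%), PC2 0.3985 (39.85%), PC3 0.1729 (17.29%);  cumulative: 0.4286, 0.8271, 1


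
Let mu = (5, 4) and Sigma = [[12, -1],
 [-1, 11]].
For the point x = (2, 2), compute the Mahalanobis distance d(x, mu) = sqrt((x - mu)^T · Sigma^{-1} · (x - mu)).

Step 1 — centre the observation: (x - mu) = (-3, -2).

Step 2 — invert Sigma. det(Sigma) = 12·11 - (-1)² = 131.
  Sigma^{-1} = (1/det) · [[d, -b], [-b, a]] = [[0.084, 0.0076],
 [0.0076, 0.0916]].

Step 3 — form the quadratic (x - mu)^T · Sigma^{-1} · (x - mu):
  Sigma^{-1} · (x - mu) = (-0.2672, -0.2061).
  (x - mu)^T · [Sigma^{-1} · (x - mu)] = (-3)·(-0.2672) + (-2)·(-0.2061) = 1.2137.

Step 4 — take square root: d = √(1.2137) ≈ 1.1017.

d(x, mu) = √(1.2137) ≈ 1.1017


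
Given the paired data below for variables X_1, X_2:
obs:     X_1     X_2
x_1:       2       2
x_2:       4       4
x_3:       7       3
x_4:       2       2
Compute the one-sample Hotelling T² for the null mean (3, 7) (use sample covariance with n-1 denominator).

Step 1 — sample mean vector:
  mean(X_1) = (2 + 4 + 7 + 2) / 4 = 15/4 = 3.75
  mean(X_2) = (2 + 4 + 3 + 2) / 4 = 11/4 = 2.75
  x̄ = (3.75, 2.75),  deviation x̄ - mu_0 = (3.75, 2.75) - (3, 7) = (0.75, -4.25).

Step 2 — sample covariance matrix, S[i,j] = (1/(n-1)) · Σ_k (x_{k,i} - mean_i) · (x_{k,j} - mean_j), divisor n-1 = 3:
  S[X_1,X_1] = ((-1.75)·(-1.75) + (0.25)·(0.25) + (3.25)·(3.25) + (-1.75)·(-1.75)) / 3 = 16.75/3 = 5.5833
  S[X_1,X_2] = ((-1.75)·(-0.75) + (0.25)·(1.25) + (3.25)·(0.25) + (-1.75)·(-0.75)) / 3 = 3.75/3 = 1.25
  S[X_2,X_2] = ((-0.75)·(-0.75) + (1.25)·(1.25) + (0.25)·(0.25) + (-0.75)·(-0.75)) / 3 = 2.75/3 = 0.9167
  S = [[5.5833, 1.25],
 [1.25, 0.9167]].

Step 3 — invert S. det(S) = 5.5833·0.9167 - (1.25)² = 3.5556.
  S^{-1} = (1/det) · [[d, -b], [-b, a]] = [[0.2578, -0.3516],
 [-0.3516, 1.5703]].

Step 4 — quadratic form (x̄ - mu_0)^T · S^{-1} · (x̄ - mu_0):
  S^{-1} · (x̄ - mu_0) = (1.6875, -6.9375),
  (x̄ - mu_0)^T · [...] = (0.75)·(1.6875) + (-4.25)·(-6.9375) = 30.75.

Step 5 — scale by n: T² = 4 · 30.75 = 123.

T² ≈ 123


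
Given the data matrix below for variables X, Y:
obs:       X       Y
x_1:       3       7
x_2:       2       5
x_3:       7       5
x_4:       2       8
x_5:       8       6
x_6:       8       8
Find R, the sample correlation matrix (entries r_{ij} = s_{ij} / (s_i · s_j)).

Step 1 — column means:
  mean(X) = (3 + 2 + 7 + 2 + 8 + 8) / 6 = 30/6 = 5
  mean(Y) = (7 + 5 + 5 + 8 + 6 + 8) / 6 = 39/6 = 6.5

Step 2 — sample variances and covariances s[i,j] = (1/(n-1)) · Σ_k (x_{k,i} - mean_i) · (x_{k,j} - mean_j), with n-1 = 5:
  s[X,X] = ((-2)·(-2) + (-3)·(-3) + (2)·(2) + (-3)·(-3) + (3)·(3) + (3)·(3)) / 5 = 44/5 = 8.8
  s[X,Y] = ((-2)·(0.5) + (-3)·(-1.5) + (2)·(-1.5) + (-3)·(1.5) + (3)·(-0.5) + (3)·(1.5)) / 5 = -1/5 = -0.2
  s[Y,Y] = ((0.5)·(0.5) + (-1.5)·(-1.5) + (-1.5)·(-1.5) + (1.5)·(1.5) + (-0.5)·(-0.5) + (1.5)·(1.5)) / 5 = 9.5/5 = 1.9
  Sample standard deviations s_i = √(s[i,i]):
  s(X) = √(8.8) = 2.9665
  s(Y) = √(1.9) = 1.3784

Step 3 — r_{ij} = s_{ij} / (s_i · s_j):
  r[X,X] = 1 (diagonal).
  r[X,Y] = -0.2 / (2.9665 · 1.3784) = -0.2 / 4.089 = -0.0489
  r[Y,Y] = 1 (diagonal).

R is symmetric with unit diagonal. Assembling:

R = [[1, -0.0489],
 [-0.0489, 1]]


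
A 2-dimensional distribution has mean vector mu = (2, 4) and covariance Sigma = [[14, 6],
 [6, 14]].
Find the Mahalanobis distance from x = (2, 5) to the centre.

Step 1 — centre the observation: (x - mu) = (0, 1).

Step 2 — invert Sigma. det(Sigma) = 14·14 - (6)² = 160.
  Sigma^{-1} = (1/det) · [[d, -b], [-b, a]] = [[0.0875, -0.0375],
 [-0.0375, 0.0875]].

Step 3 — form the quadratic (x - mu)^T · Sigma^{-1} · (x - mu):
  Sigma^{-1} · (x - mu) = (-0.0375, 0.0875).
  (x - mu)^T · [Sigma^{-1} · (x - mu)] = (0)·(-0.0375) + (1)·(0.0875) = 0.0875.

Step 4 — take square root: d = √(0.0875) ≈ 0.2958.

d(x, mu) = √(0.0875) ≈ 0.2958


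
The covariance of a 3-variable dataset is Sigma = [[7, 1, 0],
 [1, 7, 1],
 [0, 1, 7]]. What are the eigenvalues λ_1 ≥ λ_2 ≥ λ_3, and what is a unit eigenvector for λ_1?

Step 1 — characteristic polynomial p(λ) = det(λI - Sigma) = λ³ - tr·λ² + c_1·λ - det, where tr = trace, c_1 = sum of the principal 2×2 minors, det = det(Sigma):
  tr = 7 + 7 + 7 = 21,
  c_1 = (7·7 - (1)²) + (7·7 - (0)²) + (7·7 - (1)²) = 48 + 49 + 48 = 145,
  det = 7·(7·7 - (1)²) - (1)·((1)·7 - (1)·(0)) + (0)·((1)·(1) - 7·(0)) = 7·(48) - (1)·(7) + (0)·(1) = 329.
  So p(λ) = λ³ - 21λ² + 145λ - 329.
Step 2 — look for an integer root (rational root theorem: any rational root is an integer divisor of 329). Testing λ = 7:
  p(7) = 343 - 1029 + 1015 - 329 = 0  ✓
  Dividing out (λ - 7): p(λ) = (λ - 7)(λ² - 14λ + 47).
Step 3 — remaining eigenvalues from the quadratic λ² - 14λ + 47 = 0:
  Δ = 14² - 4·47 = 196 - 188 = 8,  λ = (14 ± √8)/2 = (14 ± 2.8284)/2 ≈ 8.4142 or 5.5858.
  Sorted: λ_1 = 8.4142,  λ_2 = 7,  λ_3 = 5.5858  (check: sum = 21 = tr ✓).

Step 4 — unit eigenvector for λ_1 ≈ 8.4142: v spans the null space of (Sigma - λ_1 I), whose rows are
  r_1 = (-1.4142, 1, 0),  r_2 = (1, -1.4142, 1),  r_3 = (0, 1, -1.4142).
  v is orthogonal to every row, so take v ∝ r_1 × r_2 = ((1)·(1) - (0)·(-1.4142), (0)·(1) - (-1.4142)·(1), (-1.4142)·(-1.4142) - (1)·(1)) ≈ (1, 1.4142, 1).
  Let u = (1, 1.4142, 1).
  ||u|| = √((1)² + (1.4142)² + (1)²) = √(4) ≈ 2,  v_1 = u/||u|| ≈ (0.5, 0.7071, 0.5) (||v_1|| = 1).

λ_1 = 8.4142,  λ_2 = 7,  λ_3 = 5.5858;  v_1 ≈ (0.5, 0.7071, 0.5)


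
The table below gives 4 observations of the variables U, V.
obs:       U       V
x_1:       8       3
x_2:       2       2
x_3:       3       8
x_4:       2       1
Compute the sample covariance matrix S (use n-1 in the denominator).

Step 1 — column means:
  mean(U) = (8 + 2 + 3 + 2) / 4 = 15/4 = 3.75
  mean(V) = (3 + 2 + 8 + 1) / 4 = 14/4 = 3.5

Step 2 — sample covariance S[i,j] = (1/(n-1)) · Σ_k (x_{k,i} - mean_i) · (x_{k,j} - mean_j), with n-1 = 3.
  S[U,U] = ((4.25)·(4.25) + (-1.75)·(-1.75) + (-0.75)·(-0.75) + (-1.75)·(-1.75)) / 3 = 24.75/3 = 8.25
  S[U,V] = ((4.25)·(-0.5) + (-1.75)·(-1.5) + (-0.75)·(4.5) + (-1.75)·(-2.5)) / 3 = 1.5/3 = 0.5
  S[V,V] = ((-0.5)·(-0.5) + (-1.5)·(-1.5) + (4.5)·(4.5) + (-2.5)·(-2.5)) / 3 = 29/3 = 9.6667

S is symmetric (S[j,i] = S[i,j]). Assembling:

S = [[8.25, 0.5],
 [0.5, 9.6667]]


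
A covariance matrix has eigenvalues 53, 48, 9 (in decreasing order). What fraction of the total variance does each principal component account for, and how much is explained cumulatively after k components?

Step 1 — total variance = trace(Sigma) = Σ λ_i = 53 + 48 + 9 = 110.

Step 2 — fraction explained by component i = λ_i / Σ λ:
  PC1: 53/110 = 0.4818
  PC2: 48/110 = 0.4364
  PC3: 9/110 = 0.0818

Step 3 — cumulative fraction after k components = (λ_1 + ... + λ_k) / Σ λ:
  k = 1: 53/110 = 0.4818
  k = 2: (53 + 48)/110 = 101/110 = 0.9182
  k = 3: (53 + 48 + 9)/110 = 110/110 = 1

Summary (fraction, with percent):

explained: PC1 0.4818 (48.18%), PC2 0.4364 (43.64%), PC3 0.0818 (8.18%);  cumulative: 0.4818, 0.9182, 1


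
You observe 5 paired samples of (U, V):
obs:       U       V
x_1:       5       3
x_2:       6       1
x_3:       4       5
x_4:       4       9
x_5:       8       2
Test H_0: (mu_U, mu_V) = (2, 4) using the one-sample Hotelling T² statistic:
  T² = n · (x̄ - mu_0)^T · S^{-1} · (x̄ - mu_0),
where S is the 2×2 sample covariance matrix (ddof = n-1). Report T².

Step 1 — sample mean vector:
  mean(U) = (5 + 6 + 4 + 4 + 8) / 5 = 27/5 = 5.4
  mean(V) = (3 + 1 + 5 + 9 + 2) / 5 = 20/5 = 4
  x̄ = (5.4, 4),  deviation x̄ - mu_0 = (5.4, 4) - (2, 4) = (3.4, 0).

Step 2 — sample covariance matrix, S[i,j] = (1/(n-1)) · Σ_k (x_{k,i} - mean_i) · (x_{k,j} - mean_j), divisor n-1 = 4:
  S[U,U] = ((-0.4)·(-0.4) + (0.6)·(0.6) + (-1.4)·(-1.4) + (-1.4)·(-1.4) + (2.6)·(2.6)) / 4 = 11.2/4 = 2.8
  S[U,V] = ((-0.4)·(-1) + (0.6)·(-3) + (-1.4)·(1) + (-1.4)·(5) + (2.6)·(-2)) / 4 = -15/4 = -3.75
  S[V,V] = ((-1)·(-1) + (-3)·(-3) + (1)·(1) + (5)·(5) + (-2)·(-2)) / 4 = 40/4 = 10
  S = [[2.8, -3.75],
 [-3.75, 10]].

Step 3 — invert S. det(S) = 2.8·10 - (-3.75)² = 13.9375.
  S^{-1} = (1/det) · [[d, -b], [-b, a]] = [[0.7175, 0.2691],
 [0.2691, 0.2009]].

Step 4 — quadratic form (x̄ - mu_0)^T · S^{-1} · (x̄ - mu_0):
  S^{-1} · (x̄ - mu_0) = (2.4395, 0.9148),
  (x̄ - mu_0)^T · [...] = (3.4)·(2.4395) + (0)·(0.9148) = 8.2942.

Step 5 — scale by n: T² = 5 · 8.2942 = 41.4709.

T² ≈ 41.4709


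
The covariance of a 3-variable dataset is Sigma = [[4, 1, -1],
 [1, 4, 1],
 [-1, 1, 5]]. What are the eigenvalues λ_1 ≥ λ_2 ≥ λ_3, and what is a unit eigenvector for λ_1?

Step 1 — characteristic polynomial p(λ) = det(λI - Sigma) = λ³ - tr·λ² + c_1·λ - det, where tr = trace, c_1 = sum of the principal 2×2 minors, det = det(Sigma):
  tr = 4 + 4 + 5 = 13,
  c_1 = (4·4 - (1)²) + (4·5 - (-1)²) + (4·5 - (1)²) = 15 + 19 + 19 = 53,
  det = 4·(4·5 - (1)²) - (1)·((1)·5 - (1)·(-1)) + (-1)·((1)·(1) - 4·(-1)) = 4·(19) - (1)·(6) + (-1)·(5) = 65.
  So p(λ) = λ³ - 13λ² + 53λ - 65.
Step 2 — look for an integer root (rational root theorem: any rational root is an integer divisor of 65). Testing λ = 5:
  p(5) = 125 - 325 + 265 - 65 = 0  ✓
  Dividing out (λ - 5): p(λ) = (λ - 5)(λ² - 8λ + 13).
Step 3 — remaining eigenvalues from the quadratic λ² - 8λ + 13 = 0:
  Δ = 8² - 4·13 = 64 - 52 = 12,  λ = (8 ± √12)/2 = (8 ± 3.4641)/2 ≈ 5.7321 or 2.2679.
  Sorted: λ_1 = 5.7321,  λ_2 = 5,  λ_3 = 2.2679  (check: sum = 13 = tr ✓).

Step 4 — unit eigenvector for λ_1 ≈ 5.7321: v spans the null space of (Sigma - λ_1 I), whose rows are
  r_1 = (-1.7321, 1, -1),  r_2 = (1, -1.7321, 1),  r_3 = (-1, 1, -0.7321).
  v is orthogonal to every row, so take v ∝ r_1 × r_2 = ((1)·(1) - (-1)·(-1.7321), (-1)·(1) - (-1.7321)·(1), (-1.7321)·(-1.7321) - (1)·(1)) ≈ (-0.7321, 0.7321, 2).
  Rescale (multiply by -1 so the first nonzero entry is positive): u = (0.7321, -0.7321, -2).
  ||u|| = √((0.7321)² + (-0.7321)² + (-2)²) = √(5.0718) ≈ 2.2521,  v_1 = u/||u|| ≈ (0.3251, -0.3251, -0.8881) (||v_1|| = 1).

λ_1 = 5.7321,  λ_2 = 5,  λ_3 = 2.2679;  v_1 ≈ (0.3251, -0.3251, -0.8881)


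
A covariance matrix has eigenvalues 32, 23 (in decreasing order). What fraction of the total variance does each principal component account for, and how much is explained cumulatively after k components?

Step 1 — total variance = trace(Sigma) = Σ λ_i = 32 + 23 = 55.

Step 2 — fraction explained by component i = λ_i / Σ λ:
  PC1: 32/55 = 0.5818
  PC2: 23/55 = 0.4182

Step 3 — cumulative fraction after k components = (λ_1 + ... + λ_k) / Σ λ:
  k = 1: 32/55 = 0.5818
  k = 2: (32 + 23)/55 = 55/55 = 1

Summary (fraction, with percent):

explained: PC1 0.5818 (58.18%), PC2 0.4182 (41.82%);  cumulative: 0.5818, 1


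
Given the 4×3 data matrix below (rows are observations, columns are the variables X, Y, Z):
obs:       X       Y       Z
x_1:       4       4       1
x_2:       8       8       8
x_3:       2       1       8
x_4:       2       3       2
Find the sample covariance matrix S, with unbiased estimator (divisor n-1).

Step 1 — column means:
  mean(X) = (4 + 8 + 2 + 2) / 4 = 16/4 = 4
  mean(Y) = (4 + 8 + 1 + 3) / 4 = 16/4 = 4
  mean(Z) = (1 + 8 + 8 + 2) / 4 = 19/4 = 4.75

Step 2 — sample covariance S[i,j] = (1/(n-1)) · Σ_k (x_{k,i} - mean_i) · (x_{k,j} - mean_j), with n-1 = 3.
  S[X,X] = ((0)·(0) + (4)·(4) + (-2)·(-2) + (-2)·(-2)) / 3 = 24/3 = 8
  S[X,Y] = ((0)·(0) + (4)·(4) + (-2)·(-3) + (-2)·(-1)) / 3 = 24/3 = 8
  S[X,Z] = ((0)·(-3.75) + (4)·(3.25) + (-2)·(3.25) + (-2)·(-2.75)) / 3 = 12/3 = 4
  S[Y,Y] = ((0)·(0) + (4)·(4) + (-3)·(-3) + (-1)·(-1)) / 3 = 26/3 = 8.6667
  S[Y,Z] = ((0)·(-3.75) + (4)·(3.25) + (-3)·(3.25) + (-1)·(-2.75)) / 3 = 6/3 = 2
  S[Z,Z] = ((-3.75)·(-3.75) + (3.25)·(3.25) + (3.25)·(3.25) + (-2.75)·(-2.75)) / 3 = 42.75/3 = 14.25

S is symmetric (S[j,i] = S[i,j]). Assembling:

S = [[8, 8, 4],
 [8, 8.6667, 2],
 [4, 2, 14.25]]


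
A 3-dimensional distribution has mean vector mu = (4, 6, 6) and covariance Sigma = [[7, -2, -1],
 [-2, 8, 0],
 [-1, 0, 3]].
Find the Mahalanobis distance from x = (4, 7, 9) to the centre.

Step 1 — centre the observation: (x - mu) = (0, 1, 3).

Step 2 — invert Sigma (cofactor / det for 3×3, or solve directly):
  Sigma^{-1} = [[0.1622, 0.0405, 0.0541],
 [0.0405, 0.1351, 0.0135],
 [0.0541, 0.0135, 0.3514]].

Step 3 — form the quadratic (x - mu)^T · Sigma^{-1} · (x - mu):
  Sigma^{-1} · (x - mu) = (0.2027, 0.1757, 1.0676).
  (x - mu)^T · [Sigma^{-1} · (x - mu)] = (0)·(0.2027) + (1)·(0.1757) + (3)·(1.0676) = 3.3784.

Step 4 — take square root: d = √(3.3784) ≈ 1.838.

d(x, mu) = √(3.3784) ≈ 1.838


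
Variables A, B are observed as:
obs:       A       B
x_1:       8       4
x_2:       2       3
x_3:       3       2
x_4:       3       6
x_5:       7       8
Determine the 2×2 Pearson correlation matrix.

Step 1 — column means:
  mean(A) = (8 + 2 + 3 + 3 + 7) / 5 = 23/5 = 4.6
  mean(B) = (4 + 3 + 2 + 6 + 8) / 5 = 23/5 = 4.6

Step 2 — sample variances and covariances s[i,j] = (1/(n-1)) · Σ_k (x_{k,i} - mean_i) · (x_{k,j} - mean_j), with n-1 = 4:
  s[A,A] = ((3.4)·(3.4) + (-2.6)·(-2.6) + (-1.6)·(-1.6) + (-1.6)·(-1.6) + (2.4)·(2.4)) / 4 = 29.2/4 = 7.3
  s[A,B] = ((3.4)·(-0.6) + (-2.6)·(-1.6) + (-1.6)·(-2.6) + (-1.6)·(1.4) + (2.4)·(3.4)) / 4 = 12.2/4 = 3.05
  s[B,B] = ((-0.6)·(-0.6) + (-1.6)·(-1.6) + (-2.6)·(-2.6) + (1.4)·(1.4) + (3.4)·(3.4)) / 4 = 23.2/4 = 5.8
  Sample standard deviations s_i = √(s[i,i]):
  s(A) = √(7.3) = 2.7019
  s(B) = √(5.8) = 2.4083

Step 3 — r_{ij} = s_{ij} / (s_i · s_j):
  r[A,A] = 1 (diagonal).
  r[A,B] = 3.05 / (2.7019 · 2.4083) = 3.05 / 6.5069 = 0.4687
  r[B,B] = 1 (diagonal).

R is symmetric with unit diagonal. Assembling:

R = [[1, 0.4687],
 [0.4687, 1]]


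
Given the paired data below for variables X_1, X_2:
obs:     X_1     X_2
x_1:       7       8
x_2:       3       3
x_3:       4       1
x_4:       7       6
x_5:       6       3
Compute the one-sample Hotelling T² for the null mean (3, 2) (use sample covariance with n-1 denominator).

Step 1 — sample mean vector:
  mean(X_1) = (7 + 3 + 4 + 7 + 6) / 5 = 27/5 = 5.4
  mean(X_2) = (8 + 3 + 1 + 6 + 3) / 5 = 21/5 = 4.2
  x̄ = (5.4, 4.2),  deviation x̄ - mu_0 = (5.4, 4.2) - (3, 2) = (2.4, 2.2).

Step 2 — sample covariance matrix, S[i,j] = (1/(n-1)) · Σ_k (x_{k,i} - mean_i) · (x_{k,j} - mean_j), divisor n-1 = 4:
  S[X_1,X_1] = ((1.6)·(1.6) + (-2.4)·(-2.4) + (-1.4)·(-1.4) + (1.6)·(1.6) + (0.6)·(0.6)) / 4 = 13.2/4 = 3.3
  S[X_1,X_2] = ((1.6)·(3.8) + (-2.4)·(-1.2) + (-1.4)·(-3.2) + (1.6)·(1.8) + (0.6)·(-1.2)) / 4 = 15.6/4 = 3.9
  S[X_2,X_2] = ((3.8)·(3.8) + (-1.2)·(-1.2) + (-3.2)·(-3.2) + (1.8)·(1.8) + (-1.2)·(-1.2)) / 4 = 30.8/4 = 7.7
  S = [[3.3, 3.9],
 [3.9, 7.7]].

Step 3 — invert S. det(S) = 3.3·7.7 - (3.9)² = 10.2.
  S^{-1} = (1/det) · [[d, -b], [-b, a]] = [[0.7549, -0.3824],
 [-0.3824, 0.3235]].

Step 4 — quadratic form (x̄ - mu_0)^T · S^{-1} · (x̄ - mu_0):
  S^{-1} · (x̄ - mu_0) = (0.9706, -0.2059),
  (x̄ - mu_0)^T · [...] = (2.4)·(0.9706) + (2.2)·(-0.2059) = 1.8765.

Step 5 — scale by n: T² = 5 · 1.8765 = 9.3824.

T² ≈ 9.3824


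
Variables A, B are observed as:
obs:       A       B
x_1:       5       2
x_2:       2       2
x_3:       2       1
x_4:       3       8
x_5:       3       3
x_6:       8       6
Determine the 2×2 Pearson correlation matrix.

Step 1 — column means:
  mean(A) = (5 + 2 + 2 + 3 + 3 + 8) / 6 = 23/6 = 3.8333
  mean(B) = (2 + 2 + 1 + 8 + 3 + 6) / 6 = 22/6 = 3.6667

Step 2 — sample variances and covariances s[i,j] = (1/(n-1)) · Σ_k (x_{k,i} - mean_i) · (x_{k,j} - mean_j), with n-1 = 5:
  s[A,A] = ((1.1667)·(1.1667) + (-1.8333)·(-1.8333) + (-1.8333)·(-1.8333) + (-0.8333)·(-0.8333) + (-0.8333)·(-0.8333) + (4.1667)·(4.1667)) / 5 = 26.8333/5 = 5.3667
  s[A,B] = ((1.1667)·(-1.6667) + (-1.8333)·(-1.6667) + (-1.8333)·(-2.6667) + (-0.8333)·(4.3333) + (-0.8333)·(-0.6667) + (4.1667)·(2.3333)) / 5 = 12.6667/5 = 2.5333
  s[B,B] = ((-1.6667)·(-1.6667) + (-1.6667)·(-1.6667) + (-2.6667)·(-2.6667) + (4.3333)·(4.3333) + (-0.6667)·(-0.6667) + (2.3333)·(2.3333)) / 5 = 37.3333/5 = 7.4667
  Sample standard deviations s_i = √(s[i,i]):
  s(A) = √(5.3667) = 2.3166
  s(B) = √(7.4667) = 2.7325

Step 3 — r_{ij} = s_{ij} / (s_i · s_j):
  r[A,A] = 1 (diagonal).
  r[A,B] = 2.5333 / (2.3166 · 2.7325) = 2.5333 / 6.3302 = 0.4002
  r[B,B] = 1 (diagonal).

R is symmetric with unit diagonal. Assembling:

R = [[1, 0.4002],
 [0.4002, 1]]


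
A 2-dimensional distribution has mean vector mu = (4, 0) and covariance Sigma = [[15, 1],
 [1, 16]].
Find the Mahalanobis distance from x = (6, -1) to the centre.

Step 1 — centre the observation: (x - mu) = (2, -1).

Step 2 — invert Sigma. det(Sigma) = 15·16 - (1)² = 239.
  Sigma^{-1} = (1/det) · [[d, -b], [-b, a]] = [[0.0669, -0.0042],
 [-0.0042, 0.0628]].

Step 3 — form the quadratic (x - mu)^T · Sigma^{-1} · (x - mu):
  Sigma^{-1} · (x - mu) = (0.1381, -0.0711).
  (x - mu)^T · [Sigma^{-1} · (x - mu)] = (2)·(0.1381) + (-1)·(-0.0711) = 0.3473.

Step 4 — take square root: d = √(0.3473) ≈ 0.5893.

d(x, mu) = √(0.3473) ≈ 0.5893


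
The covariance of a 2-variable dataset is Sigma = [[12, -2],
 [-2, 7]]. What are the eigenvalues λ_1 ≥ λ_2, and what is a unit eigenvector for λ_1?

Step 1 — characteristic polynomial of 2×2 Sigma:
  det(Sigma - λI) = λ² - trace · λ + det = 0.
  trace = 12 + 7 = 19, det = 12·7 - (-2)² = 80.
Step 2 — discriminant:
  Δ = trace² - 4·det = 361 - 320 = 41.
Step 3 — eigenvalues:
  λ = (trace ± √Δ)/2 = (19 ± 6.4031)/2,
  λ_1 = 12.7016,  λ_2 = 6.2984.

Step 4 — unit eigenvector for λ_1: solve (Sigma - λ_1 I)v = 0. First row:
  (12 - 12.7016)·v_x + (-2)·v_y = 0, i.e. (-0.7016)·v_x + (-2)·v_y = 0,
  so v ∝ (b, λ_1 - a) = (-2, 0.7016); multiply by -1 so the first entry is positive: u = (2, -0.7016).
  ||u|| = √((2)² + (-0.7016)²) = √(4.4922) ≈ 2.1195,
  v_1 = u/||u|| ≈ (0.9436, -0.331) (||v_1|| = 1).

λ_1 = 12.7016,  λ_2 = 6.2984;  v_1 ≈ (0.9436, -0.331)


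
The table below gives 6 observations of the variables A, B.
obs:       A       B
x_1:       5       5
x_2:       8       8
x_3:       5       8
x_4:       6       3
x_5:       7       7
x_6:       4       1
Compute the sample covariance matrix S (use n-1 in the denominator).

Step 1 — column means:
  mean(A) = (5 + 8 + 5 + 6 + 7 + 4) / 6 = 35/6 = 5.8333
  mean(B) = (5 + 8 + 8 + 3 + 7 + 1) / 6 = 32/6 = 5.3333

Step 2 — sample covariance S[i,j] = (1/(n-1)) · Σ_k (x_{k,i} - mean_i) · (x_{k,j} - mean_j), with n-1 = 5.
  S[A,A] = ((-0.8333)·(-0.8333) + (2.1667)·(2.1667) + (-0.8333)·(-0.8333) + (0.1667)·(0.1667) + (1.1667)·(1.1667) + (-1.8333)·(-1.8333)) / 5 = 10.8333/5 = 2.1667
  S[A,B] = ((-0.8333)·(-0.3333) + (2.1667)·(2.6667) + (-0.8333)·(2.6667) + (0.1667)·(-2.3333) + (1.1667)·(1.6667) + (-1.8333)·(-4.3333)) / 5 = 13.3333/5 = 2.6667
  S[B,B] = ((-0.3333)·(-0.3333) + (2.6667)·(2.6667) + (2.6667)·(2.6667) + (-2.3333)·(-2.3333) + (1.6667)·(1.6667) + (-4.3333)·(-4.3333)) / 5 = 41.3333/5 = 8.2667

S is symmetric (S[j,i] = S[i,j]). Assembling:

S = [[2.1667, 2.6667],
 [2.6667, 8.2667]]


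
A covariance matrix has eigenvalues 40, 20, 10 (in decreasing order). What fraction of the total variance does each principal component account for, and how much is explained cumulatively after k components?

Step 1 — total variance = trace(Sigma) = Σ λ_i = 40 + 20 + 10 = 70.

Step 2 — fraction explained by component i = λ_i / Σ λ:
  PC1: 40/70 = 0.5714
  PC2: 20/70 = 0.2857
  PC3: 10/70 = 0.1429

Step 3 — cumulative fraction after k components = (λ_1 + ... + λ_k) / Σ λ:
  k = 1: 40/70 = 0.5714
  k = 2: (40 + 20)/70 = 60/70 = 0.8571
  k = 3: (40 + 20 + 10)/70 = 70/70 = 1

Summary (fraction, with percent):

explained: PC1 0.5714 (57.14%), PC2 0.2857 (28.57%), PC3 0.1429 (14.29%);  cumulative: 0.5714, 0.8571, 1


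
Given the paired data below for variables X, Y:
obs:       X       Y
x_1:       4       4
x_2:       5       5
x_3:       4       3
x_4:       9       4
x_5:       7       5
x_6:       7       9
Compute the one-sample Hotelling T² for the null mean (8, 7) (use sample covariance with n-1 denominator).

Step 1 — sample mean vector:
  mean(X) = (4 + 5 + 4 + 9 + 7 + 7) / 6 = 36/6 = 6
  mean(Y) = (4 + 5 + 3 + 4 + 5 + 9) / 6 = 30/6 = 5
  x̄ = (6, 5),  deviation x̄ - mu_0 = (6, 5) - (8, 7) = (-2, -2).

Step 2 — sample covariance matrix, S[i,j] = (1/(n-1)) · Σ_k (x_{k,i} - mean_i) · (x_{k,j} - mean_j), divisor n-1 = 5:
  S[X,X] = ((-2)·(-2) + (-1)·(-1) + (-2)·(-2) + (3)·(3) + (1)·(1) + (1)·(1)) / 5 = 20/5 = 4
  S[X,Y] = ((-2)·(-1) + (-1)·(0) + (-2)·(-2) + (3)·(-1) + (1)·(0) + (1)·(4)) / 5 = 7/5 = 1.4
  S[Y,Y] = ((-1)·(-1) + (0)·(0) + (-2)·(-2) + (-1)·(-1) + (0)·(0) + (4)·(4)) / 5 = 22/5 = 4.4
  S = [[4, 1.4],
 [1.4, 4.4]].

Step 3 — invert S. det(S) = 4·4.4 - (1.4)² = 15.64.
  S^{-1} = (1/det) · [[d, -b], [-b, a]] = [[0.2813, -0.0895],
 [-0.0895, 0.2558]].

Step 4 — quadratic form (x̄ - mu_0)^T · S^{-1} · (x̄ - mu_0):
  S^{-1} · (x̄ - mu_0) = (-0.3836, -0.3325),
  (x̄ - mu_0)^T · [...] = (-2)·(-0.3836) + (-2)·(-0.3325) = 1.4322.

Step 5 — scale by n: T² = 6 · 1.4322 = 8.5934.

T² ≈ 8.5934


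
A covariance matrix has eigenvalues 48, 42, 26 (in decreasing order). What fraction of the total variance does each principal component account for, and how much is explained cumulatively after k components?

Step 1 — total variance = trace(Sigma) = Σ λ_i = 48 + 42 + 26 = 116.

Step 2 — fraction explained by component i = λ_i / Σ λ:
  PC1: 48/116 = 0.4138
  PC2: 42/116 = 0.3621
  PC3: 26/116 = 0.2241

Step 3 — cumulative fraction after k components = (λ_1 + ... + λ_k) / Σ λ:
  k = 1: 48/116 = 0.4138
  k = 2: (48 + 42)/116 = 90/116 = 0.7759
  k = 3: (48 + 42 + 26)/116 = 116/116 = 1

Summary (fraction, with percent):

explained: PC1 0.4138 (41.38%), PC2 0.3621 (36.21%), PC3 0.2241 (22.41%);  cumulative: 0.4138, 0.7759, 1


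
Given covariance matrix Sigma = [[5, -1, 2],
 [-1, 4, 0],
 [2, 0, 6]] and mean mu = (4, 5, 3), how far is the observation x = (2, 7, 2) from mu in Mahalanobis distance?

Step 1 — centre the observation: (x - mu) = (-2, 2, -1).

Step 2 — invert Sigma (cofactor / det for 3×3, or solve directly):
  Sigma^{-1} = [[0.2449, 0.0612, -0.0816],
 [0.0612, 0.2653, -0.0204],
 [-0.0816, -0.0204, 0.1939]].

Step 3 — form the quadratic (x - mu)^T · Sigma^{-1} · (x - mu):
  Sigma^{-1} · (x - mu) = (-0.2857, 0.4286, -0.0714).
  (x - mu)^T · [Sigma^{-1} · (x - mu)] = (-2)·(-0.2857) + (2)·(0.4286) + (-1)·(-0.0714) = 1.5.

Step 4 — take square root: d = √(1.5) ≈ 1.2247.

d(x, mu) = √(1.5) ≈ 1.2247


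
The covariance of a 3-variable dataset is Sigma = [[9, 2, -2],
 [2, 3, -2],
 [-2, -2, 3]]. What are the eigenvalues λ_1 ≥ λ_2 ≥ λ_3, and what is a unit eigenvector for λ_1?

Step 1 — characteristic polynomial p(λ) = det(λI - Sigma) = λ³ - tr·λ² + c_1·λ - det, where tr = trace, c_1 = sum of the principal 2×2 minors, det = det(Sigma):
  tr = 9 + 3 + 3 = 15,
  c_1 = (9·3 - (2)²) + (9·3 - (-2)²) + (3·3 - (-2)²) = 23 + 23 + 5 = 51,
  det = 9·(3·3 - (-2)²) - (2)·((2)·3 - (-2)·(-2)) + (-2)·((2)·(-2) - 3·(-2)) = 9·(5) - (2)·(2) + (-2)·(2) = 37.
  So p(λ) = λ³ - 15λ² + 51λ - 37.
Step 2 — look for an integer root (rational root theorem: any rational root is an integer divisor of 37). Testing λ = 1:
  p(1) = 1 - 15 + 51 - 37 = 0  ✓
  Dividing out (λ - 1): p(λ) = (λ - 1)(λ² - 14λ + 37).
Step 3 — remaining eigenvalues from the quadratic λ² - 14λ + 37 = 0:
  Δ = 14² - 4·37 = 196 - 148 = 48,  λ = (14 ± √48)/2 = (14 ± 6.9282)/2 ≈ 10.4641 or 3.5359.
  Sorted: λ_1 = 10.4641,  λ_2 = 3.5359,  λ_3 = 1  (check: sum = 15 = tr ✓).

Step 4 — unit eigenvector for λ_1 ≈ 10.4641: v spans the null space of (Sigma - λ_1 I), whose rows are
  r_1 = (-1.4641, 2, -2),  r_2 = (2, -7.4641, -2),  r_3 = (-2, -2, -7.4641).
  v is orthogonal to every row, so take v ∝ r_1 × r_2 = ((2)·(-2) - (-2)·(-7.4641), (-2)·(2) - (-1.4641)·(-2), (-1.4641)·(-7.4641) - (2)·(2)) ≈ (-18.9282, -6.9282, 6.9282).
  Rescale (multiply by -1 so the first nonzero entry is positive): u = (18.9282, 6.9282, -6.9282).
  ||u|| = √((18.9282)² + (6.9282)² + (-6.9282)²) = √(454.2769) ≈ 21.3138,  v_1 = u/||u|| ≈ (0.8881, 0.3251, -0.3251) (||v_1|| = 1).

λ_1 = 10.4641,  λ_2 = 3.5359,  λ_3 = 1;  v_1 ≈ (0.8881, 0.3251, -0.3251)


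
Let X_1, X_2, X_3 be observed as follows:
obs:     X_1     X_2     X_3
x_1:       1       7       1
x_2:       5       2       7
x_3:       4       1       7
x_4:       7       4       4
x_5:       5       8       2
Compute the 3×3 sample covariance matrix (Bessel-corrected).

Step 1 — column means:
  mean(X_1) = (1 + 5 + 4 + 7 + 5) / 5 = 22/5 = 4.4
  mean(X_2) = (7 + 2 + 1 + 4 + 8) / 5 = 22/5 = 4.4
  mean(X_3) = (1 + 7 + 7 + 4 + 2) / 5 = 21/5 = 4.2

Step 2 — sample covariance S[i,j] = (1/(n-1)) · Σ_k (x_{k,i} - mean_i) · (x_{k,j} - mean_j), with n-1 = 4.
  S[X_1,X_1] = ((-3.4)·(-3.4) + (0.6)·(0.6) + (-0.4)·(-0.4) + (2.6)·(2.6) + (0.6)·(0.6)) / 4 = 19.2/4 = 4.8
  S[X_1,X_2] = ((-3.4)·(2.6) + (0.6)·(-2.4) + (-0.4)·(-3.4) + (2.6)·(-0.4) + (0.6)·(3.6)) / 4 = -7.8/4 = -1.95
  S[X_1,X_3] = ((-3.4)·(-3.2) + (0.6)·(2.8) + (-0.4)·(2.8) + (2.6)·(-0.2) + (0.6)·(-2.2)) / 4 = 9.6/4 = 2.4
  S[X_2,X_2] = ((2.6)·(2.6) + (-2.4)·(-2.4) + (-3.4)·(-3.4) + (-0.4)·(-0.4) + (3.6)·(3.6)) / 4 = 37.2/4 = 9.3
  S[X_2,X_3] = ((2.6)·(-3.2) + (-2.4)·(2.8) + (-3.4)·(2.8) + (-0.4)·(-0.2) + (3.6)·(-2.2)) / 4 = -32.4/4 = -8.1
  S[X_3,X_3] = ((-3.2)·(-3.2) + (2.8)·(2.8) + (2.8)·(2.8) + (-0.2)·(-0.2) + (-2.2)·(-2.2)) / 4 = 30.8/4 = 7.7

S is symmetric (S[j,i] = S[i,j]). Assembling:

S = [[4.8, -1.95, 2.4],
 [-1.95, 9.3, -8.1],
 [2.4, -8.1, 7.7]]


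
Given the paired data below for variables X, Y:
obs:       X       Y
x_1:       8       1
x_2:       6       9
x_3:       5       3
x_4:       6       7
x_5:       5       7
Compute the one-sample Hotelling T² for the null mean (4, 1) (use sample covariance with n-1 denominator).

Step 1 — sample mean vector:
  mean(X) = (8 + 6 + 5 + 6 + 5) / 5 = 30/5 = 6
  mean(Y) = (1 + 9 + 3 + 7 + 7) / 5 = 27/5 = 5.4
  x̄ = (6, 5.4),  deviation x̄ - mu_0 = (6, 5.4) - (4, 1) = (2, 4.4).

Step 2 — sample covariance matrix, S[i,j] = (1/(n-1)) · Σ_k (x_{k,i} - mean_i) · (x_{k,j} - mean_j), divisor n-1 = 4:
  S[X,X] = ((2)·(2) + (0)·(0) + (-1)·(-1) + (0)·(0) + (-1)·(-1)) / 4 = 6/4 = 1.5
  S[X,Y] = ((2)·(-4.4) + (0)·(3.6) + (-1)·(-2.4) + (0)·(1.6) + (-1)·(1.6)) / 4 = -8/4 = -2
  S[Y,Y] = ((-4.4)·(-4.4) + (3.6)·(3.6) + (-2.4)·(-2.4) + (1.6)·(1.6) + (1.6)·(1.6)) / 4 = 43.2/4 = 10.8
  S = [[1.5, -2],
 [-2, 10.8]].

Step 3 — invert S. det(S) = 1.5·10.8 - (-2)² = 12.2.
  S^{-1} = (1/det) · [[d, -b], [-b, a]] = [[0.8852, 0.1639],
 [0.1639, 0.123]].

Step 4 — quadratic form (x̄ - mu_0)^T · S^{-1} · (x̄ - mu_0):
  S^{-1} · (x̄ - mu_0) = (2.4918, 0.8689),
  (x̄ - mu_0)^T · [...] = (2)·(2.4918) + (4.4)·(0.8689) = 8.8066.

Step 5 — scale by n: T² = 5 · 8.8066 = 44.0328.

T² ≈ 44.0328


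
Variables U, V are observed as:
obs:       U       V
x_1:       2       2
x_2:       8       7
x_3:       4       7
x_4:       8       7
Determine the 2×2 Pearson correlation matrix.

Step 1 — column means:
  mean(U) = (2 + 8 + 4 + 8) / 4 = 22/4 = 5.5
  mean(V) = (2 + 7 + 7 + 7) / 4 = 23/4 = 5.75

Step 2 — sample variances and covariances s[i,j] = (1/(n-1)) · Σ_k (x_{k,i} - mean_i) · (x_{k,j} - mean_j), with n-1 = 3:
  s[U,U] = ((-3.5)·(-3.5) + (2.5)·(2.5) + (-1.5)·(-1.5) + (2.5)·(2.5)) / 3 = 27/3 = 9
  s[U,V] = ((-3.5)·(-3.75) + (2.5)·(1.25) + (-1.5)·(1.25) + (2.5)·(1.25)) / 3 = 17.5/3 = 5.8333
  s[V,V] = ((-3.75)·(-3.75) + (1.25)·(1.25) + (1.25)·(1.25) + (1.25)·(1.25)) / 3 = 18.75/3 = 6.25
  Sample standard deviations s_i = √(s[i,i]):
  s(U) = √(9) = 3
  s(V) = √(6.25) = 2.5

Step 3 — r_{ij} = s_{ij} / (s_i · s_j):
  r[U,U] = 1 (diagonal).
  r[U,V] = 5.8333 / (3 · 2.5) = 5.8333 / 7.5 = 0.7778
  r[V,V] = 1 (diagonal).

R is symmetric with unit diagonal. Assembling:

R = [[1, 0.7778],
 [0.7778, 1]]


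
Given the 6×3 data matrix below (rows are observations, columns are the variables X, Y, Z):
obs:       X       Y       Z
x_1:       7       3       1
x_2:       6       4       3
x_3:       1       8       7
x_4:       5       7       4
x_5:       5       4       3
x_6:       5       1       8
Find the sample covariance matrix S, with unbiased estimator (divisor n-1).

Step 1 — column means:
  mean(X) = (7 + 6 + 1 + 5 + 5 + 5) / 6 = 29/6 = 4.8333
  mean(Y) = (3 + 4 + 8 + 7 + 4 + 1) / 6 = 27/6 = 4.5
  mean(Z) = (1 + 3 + 7 + 4 + 3 + 8) / 6 = 26/6 = 4.3333

Step 2 — sample covariance S[i,j] = (1/(n-1)) · Σ_k (x_{k,i} - mean_i) · (x_{k,j} - mean_j), with n-1 = 5.
  S[X,X] = ((2.1667)·(2.1667) + (1.1667)·(1.1667) + (-3.8333)·(-3.8333) + (0.1667)·(0.1667) + (0.1667)·(0.1667) + (0.1667)·(0.1667)) / 5 = 20.8333/5 = 4.1667
  S[X,Y] = ((2.1667)·(-1.5) + (1.1667)·(-0.5) + (-3.8333)·(3.5) + (0.1667)·(2.5) + (0.1667)·(-0.5) + (0.1667)·(-3.5)) / 5 = -17.5/5 = -3.5
  S[X,Z] = ((2.1667)·(-3.3333) + (1.1667)·(-1.3333) + (-3.8333)·(2.6667) + (0.1667)·(-0.3333) + (0.1667)·(-1.3333) + (0.1667)·(3.6667)) / 5 = -18.6667/5 = -3.7333
  S[Y,Y] = ((-1.5)·(-1.5) + (-0.5)·(-0.5) + (3.5)·(3.5) + (2.5)·(2.5) + (-0.5)·(-0.5) + (-3.5)·(-3.5)) / 5 = 33.5/5 = 6.7
  S[Y,Z] = ((-1.5)·(-3.3333) + (-0.5)·(-1.3333) + (3.5)·(2.6667) + (2.5)·(-0.3333) + (-0.5)·(-1.3333) + (-3.5)·(3.6667)) / 5 = 2/5 = 0.4
  S[Z,Z] = ((-3.3333)·(-3.3333) + (-1.3333)·(-1.3333) + (2.6667)·(2.6667) + (-0.3333)·(-0.3333) + (-1.3333)·(-1.3333) + (3.6667)·(3.6667)) / 5 = 35.3333/5 = 7.0667

S is symmetric (S[j,i] = S[i,j]). Assembling:

S = [[4.1667, -3.5, -3.7333],
 [-3.5, 6.7, 0.4],
 [-3.7333, 0.4, 7.0667]]


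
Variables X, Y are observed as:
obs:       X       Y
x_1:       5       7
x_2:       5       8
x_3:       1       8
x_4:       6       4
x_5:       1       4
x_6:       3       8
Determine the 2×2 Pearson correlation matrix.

Step 1 — column means:
  mean(X) = (5 + 5 + 1 + 6 + 1 + 3) / 6 = 21/6 = 3.5
  mean(Y) = (7 + 8 + 8 + 4 + 4 + 8) / 6 = 39/6 = 6.5

Step 2 — sample variances and covariances s[i,j] = (1/(n-1)) · Σ_k (x_{k,i} - mean_i) · (x_{k,j} - mean_j), with n-1 = 5:
  s[X,X] = ((1.5)·(1.5) + (1.5)·(1.5) + (-2.5)·(-2.5) + (2.5)·(2.5) + (-2.5)·(-2.5) + (-0.5)·(-0.5)) / 5 = 23.5/5 = 4.7
  s[X,Y] = ((1.5)·(0.5) + (1.5)·(1.5) + (-2.5)·(1.5) + (2.5)·(-2.5) + (-2.5)·(-2.5) + (-0.5)·(1.5)) / 5 = -1.5/5 = -0.3
  s[Y,Y] = ((0.5)·(0.5) + (1.5)·(1.5) + (1.5)·(1.5) + (-2.5)·(-2.5) + (-2.5)·(-2.5) + (1.5)·(1.5)) / 5 = 19.5/5 = 3.9
  Sample standard deviations s_i = √(s[i,i]):
  s(X) = √(4.7) = 2.1679
  s(Y) = √(3.9) = 1.9748

Step 3 — r_{ij} = s_{ij} / (s_i · s_j):
  r[X,X] = 1 (diagonal).
  r[X,Y] = -0.3 / (2.1679 · 1.9748) = -0.3 / 4.2814 = -0.0701
  r[Y,Y] = 1 (diagonal).

R is symmetric with unit diagonal. Assembling:

R = [[1, -0.0701],
 [-0.0701, 1]]


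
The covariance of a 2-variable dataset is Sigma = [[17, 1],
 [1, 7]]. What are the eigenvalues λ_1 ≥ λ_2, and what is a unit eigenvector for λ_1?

Step 1 — characteristic polynomial of 2×2 Sigma:
  det(Sigma - λI) = λ² - trace · λ + det = 0.
  trace = 17 + 7 = 24, det = 17·7 - (1)² = 118.
Step 2 — discriminant:
  Δ = trace² - 4·det = 576 - 472 = 104.
Step 3 — eigenvalues:
  λ = (trace ± √Δ)/2 = (24 ± 10.198)/2,
  λ_1 = 17.099,  λ_2 = 6.901.

Step 4 — unit eigenvector for λ_1: solve (Sigma - λ_1 I)v = 0. First row:
  (17 - 17.099)·v_x + (1)·v_y = 0, i.e. (-0.099)·v_x + (1)·v_y = 0,
  so v ∝ (b, λ_1 - a) = (1, 0.099) = u.
  ||u|| = √((1)² + (0.099)²) = √(1.0098) ≈ 1.0049,
  v_1 = u/||u|| ≈ (0.9951, 0.0985) (||v_1|| = 1).

λ_1 = 17.099,  λ_2 = 6.901;  v_1 ≈ (0.9951, 0.0985)


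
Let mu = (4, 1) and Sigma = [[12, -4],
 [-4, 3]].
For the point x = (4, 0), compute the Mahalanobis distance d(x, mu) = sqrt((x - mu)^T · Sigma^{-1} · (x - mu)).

Step 1 — centre the observation: (x - mu) = (0, -1).

Step 2 — invert Sigma. det(Sigma) = 12·3 - (-4)² = 20.
  Sigma^{-1} = (1/det) · [[d, -b], [-b, a]] = [[0.15, 0.2],
 [0.2, 0.6]].

Step 3 — form the quadratic (x - mu)^T · Sigma^{-1} · (x - mu):
  Sigma^{-1} · (x - mu) = (-0.2, -0.6).
  (x - mu)^T · [Sigma^{-1} · (x - mu)] = (0)·(-0.2) + (-1)·(-0.6) = 0.6.

Step 4 — take square root: d = √(0.6) ≈ 0.7746.

d(x, mu) = √(0.6) ≈ 0.7746


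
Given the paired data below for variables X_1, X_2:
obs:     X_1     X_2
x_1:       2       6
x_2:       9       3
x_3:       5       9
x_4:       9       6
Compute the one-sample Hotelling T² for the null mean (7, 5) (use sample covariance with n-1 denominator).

Step 1 — sample mean vector:
  mean(X_1) = (2 + 9 + 5 + 9) / 4 = 25/4 = 6.25
  mean(X_2) = (6 + 3 + 9 + 6) / 4 = 24/4 = 6
  x̄ = (6.25, 6),  deviation x̄ - mu_0 = (6.25, 6) - (7, 5) = (-0.75, 1).

Step 2 — sample covariance matrix, S[i,j] = (1/(n-1)) · Σ_k (x_{k,i} - mean_i) · (x_{k,j} - mean_j), divisor n-1 = 3:
  S[X_1,X_1] = ((-4.25)·(-4.25) + (2.75)·(2.75) + (-1.25)·(-1.25) + (2.75)·(2.75)) / 3 = 34.75/3 = 11.5833
  S[X_1,X_2] = ((-4.25)·(0) + (2.75)·(-3) + (-1.25)·(3) + (2.75)·(0)) / 3 = -12/3 = -4
  S[X_2,X_2] = ((0)·(0) + (-3)·(-3) + (3)·(3) + (0)·(0)) / 3 = 18/3 = 6
  S = [[11.5833, -4],
 [-4, 6]].

Step 3 — invert S. det(S) = 11.5833·6 - (-4)² = 53.5.
  S^{-1} = (1/det) · [[d, -b], [-b, a]] = [[0.1121, 0.0748],
 [0.0748, 0.2165]].

Step 4 — quadratic form (x̄ - mu_0)^T · S^{-1} · (x̄ - mu_0):
  S^{-1} · (x̄ - mu_0) = (-0.0093, 0.1604),
  (x̄ - mu_0)^T · [...] = (-0.75)·(-0.0093) + (1)·(0.1604) = 0.1674.

Step 5 — scale by n: T² = 4 · 0.1674 = 0.6698.

T² ≈ 0.6698


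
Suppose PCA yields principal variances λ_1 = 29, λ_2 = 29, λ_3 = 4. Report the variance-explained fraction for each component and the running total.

Step 1 — total variance = trace(Sigma) = Σ λ_i = 29 + 29 + 4 = 62.

Step 2 — fraction explained by component i = λ_i / Σ λ:
  PC1: 29/62 = 0.4677
  PC2: 29/62 = 0.4677
  PC3: 4/62 = 0.0645

Step 3 — cumulative fraction after k components = (λ_1 + ... + λ_k) / Σ λ:
  k = 1: 29/62 = 0.4677
  k = 2: (29 + 29)/62 = 58/62 = 0.9355
  k = 3: (29 + 29 + 4)/62 = 62/62 = 1

Summary (fraction, with percent):

explained: PC1 0.4677 (46.77%), PC2 0.4677 (46.77%), PC3 0.0645 (6.45%);  cumulative: 0.4677, 0.9355, 1


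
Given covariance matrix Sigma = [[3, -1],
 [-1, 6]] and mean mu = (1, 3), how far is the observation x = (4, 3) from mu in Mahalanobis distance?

Step 1 — centre the observation: (x - mu) = (3, 0).

Step 2 — invert Sigma. det(Sigma) = 3·6 - (-1)² = 17.
  Sigma^{-1} = (1/det) · [[d, -b], [-b, a]] = [[0.3529, 0.0588],
 [0.0588, 0.1765]].

Step 3 — form the quadratic (x - mu)^T · Sigma^{-1} · (x - mu):
  Sigma^{-1} · (x - mu) = (1.0588, 0.1765).
  (x - mu)^T · [Sigma^{-1} · (x - mu)] = (3)·(1.0588) + (0)·(0.1765) = 3.1765.

Step 4 — take square root: d = √(3.1765) ≈ 1.7823.

d(x, mu) = √(3.1765) ≈ 1.7823


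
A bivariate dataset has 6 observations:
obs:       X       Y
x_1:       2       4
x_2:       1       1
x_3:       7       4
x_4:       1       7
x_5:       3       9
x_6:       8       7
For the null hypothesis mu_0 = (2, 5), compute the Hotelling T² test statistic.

Step 1 — sample mean vector:
  mean(X) = (2 + 1 + 7 + 1 + 3 + 8) / 6 = 22/6 = 3.6667
  mean(Y) = (4 + 1 + 4 + 7 + 9 + 7) / 6 = 32/6 = 5.3333
  x̄ = (3.6667, 5.3333),  deviation x̄ - mu_0 = (3.6667, 5.3333) - (2, 5) = (1.6667, 0.3333).

Step 2 — sample covariance matrix, S[i,j] = (1/(n-1)) · Σ_k (x_{k,i} - mean_i) · (x_{k,j} - mean_j), divisor n-1 = 5:
  S[X,X] = ((-1.6667)·(-1.6667) + (-2.6667)·(-2.6667) + (3.3333)·(3.3333) + (-2.6667)·(-2.6667) + (-0.6667)·(-0.6667) + (4.3333)·(4.3333)) / 5 = 47.3333/5 = 9.4667
  S[X,Y] = ((-1.6667)·(-1.3333) + (-2.6667)·(-4.3333) + (3.3333)·(-1.3333) + (-2.6667)·(1.6667) + (-0.6667)·(3.6667) + (4.3333)·(1.6667)) / 5 = 9.6667/5 = 1.9333
  S[Y,Y] = ((-1.3333)·(-1.3333) + (-4.3333)·(-4.3333) + (-1.3333)·(-1.3333) + (1.6667)·(1.6667) + (3.6667)·(3.6667) + (1.6667)·(1.6667)) / 5 = 41.3333/5 = 8.2667
  S = [[9.4667, 1.9333],
 [1.9333, 8.2667]].

Step 3 — invert S. det(S) = 9.4667·8.2667 - (1.9333)² = 74.52.
  S^{-1} = (1/det) · [[d, -b], [-b, a]] = [[0.1109, -0.0259],
 [-0.0259, 0.127]].

Step 4 — quadratic form (x̄ - mu_0)^T · S^{-1} · (x̄ - mu_0):
  S^{-1} · (x̄ - mu_0) = (0.1762, -0.0009),
  (x̄ - mu_0)^T · [...] = (1.6667)·(0.1762) + (0.3333)·(-0.0009) = 0.2934.

Step 5 — scale by n: T² = 6 · 0.2934 = 1.7606.

T² ≈ 1.7606
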